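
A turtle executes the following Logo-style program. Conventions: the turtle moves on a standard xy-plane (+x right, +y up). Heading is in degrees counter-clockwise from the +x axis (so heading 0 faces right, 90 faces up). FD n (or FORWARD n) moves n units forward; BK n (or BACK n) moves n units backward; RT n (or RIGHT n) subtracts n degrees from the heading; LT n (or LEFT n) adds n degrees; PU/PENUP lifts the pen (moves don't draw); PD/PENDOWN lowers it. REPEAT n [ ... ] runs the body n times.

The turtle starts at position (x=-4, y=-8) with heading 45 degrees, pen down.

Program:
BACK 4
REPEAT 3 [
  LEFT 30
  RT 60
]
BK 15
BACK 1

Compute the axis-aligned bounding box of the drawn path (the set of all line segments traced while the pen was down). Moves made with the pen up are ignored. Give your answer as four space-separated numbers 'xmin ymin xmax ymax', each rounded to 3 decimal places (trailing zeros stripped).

Executing turtle program step by step:
Start: pos=(-4,-8), heading=45, pen down
BK 4: (-4,-8) -> (-6.828,-10.828) [heading=45, draw]
REPEAT 3 [
  -- iteration 1/3 --
  LT 30: heading 45 -> 75
  RT 60: heading 75 -> 15
  -- iteration 2/3 --
  LT 30: heading 15 -> 45
  RT 60: heading 45 -> 345
  -- iteration 3/3 --
  LT 30: heading 345 -> 15
  RT 60: heading 15 -> 315
]
BK 15: (-6.828,-10.828) -> (-17.435,-0.222) [heading=315, draw]
BK 1: (-17.435,-0.222) -> (-18.142,0.485) [heading=315, draw]
Final: pos=(-18.142,0.485), heading=315, 3 segment(s) drawn

Segment endpoints: x in {-18.142, -17.435, -6.828, -4}, y in {-10.828, -8, -0.222, 0.485}
xmin=-18.142, ymin=-10.828, xmax=-4, ymax=0.485

Answer: -18.142 -10.828 -4 0.485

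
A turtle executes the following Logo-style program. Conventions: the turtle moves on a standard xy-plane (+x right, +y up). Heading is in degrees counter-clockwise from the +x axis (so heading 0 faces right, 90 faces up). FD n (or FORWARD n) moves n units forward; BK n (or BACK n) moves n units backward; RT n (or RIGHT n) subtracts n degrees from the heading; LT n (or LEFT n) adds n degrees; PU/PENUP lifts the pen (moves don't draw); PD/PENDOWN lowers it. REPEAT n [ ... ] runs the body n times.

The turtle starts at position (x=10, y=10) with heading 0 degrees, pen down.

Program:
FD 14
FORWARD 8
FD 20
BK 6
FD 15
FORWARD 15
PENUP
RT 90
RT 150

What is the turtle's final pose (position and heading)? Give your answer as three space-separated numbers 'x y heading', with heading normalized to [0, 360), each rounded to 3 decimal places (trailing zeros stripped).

Executing turtle program step by step:
Start: pos=(10,10), heading=0, pen down
FD 14: (10,10) -> (24,10) [heading=0, draw]
FD 8: (24,10) -> (32,10) [heading=0, draw]
FD 20: (32,10) -> (52,10) [heading=0, draw]
BK 6: (52,10) -> (46,10) [heading=0, draw]
FD 15: (46,10) -> (61,10) [heading=0, draw]
FD 15: (61,10) -> (76,10) [heading=0, draw]
PU: pen up
RT 90: heading 0 -> 270
RT 150: heading 270 -> 120
Final: pos=(76,10), heading=120, 6 segment(s) drawn

Answer: 76 10 120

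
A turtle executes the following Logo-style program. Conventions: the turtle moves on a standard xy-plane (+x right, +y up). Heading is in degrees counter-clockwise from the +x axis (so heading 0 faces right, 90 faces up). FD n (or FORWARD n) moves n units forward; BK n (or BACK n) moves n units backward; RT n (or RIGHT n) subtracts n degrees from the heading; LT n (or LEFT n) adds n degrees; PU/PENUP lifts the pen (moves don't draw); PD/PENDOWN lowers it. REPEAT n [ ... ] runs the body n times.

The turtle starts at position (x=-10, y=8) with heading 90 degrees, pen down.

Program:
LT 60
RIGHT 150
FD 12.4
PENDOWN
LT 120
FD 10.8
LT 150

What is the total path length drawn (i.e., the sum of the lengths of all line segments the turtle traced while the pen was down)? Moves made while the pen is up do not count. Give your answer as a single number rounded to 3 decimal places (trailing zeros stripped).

Executing turtle program step by step:
Start: pos=(-10,8), heading=90, pen down
LT 60: heading 90 -> 150
RT 150: heading 150 -> 0
FD 12.4: (-10,8) -> (2.4,8) [heading=0, draw]
PD: pen down
LT 120: heading 0 -> 120
FD 10.8: (2.4,8) -> (-3,17.353) [heading=120, draw]
LT 150: heading 120 -> 270
Final: pos=(-3,17.353), heading=270, 2 segment(s) drawn

Segment lengths:
  seg 1: (-10,8) -> (2.4,8), length = 12.4
  seg 2: (2.4,8) -> (-3,17.353), length = 10.8
Total = 23.2

Answer: 23.2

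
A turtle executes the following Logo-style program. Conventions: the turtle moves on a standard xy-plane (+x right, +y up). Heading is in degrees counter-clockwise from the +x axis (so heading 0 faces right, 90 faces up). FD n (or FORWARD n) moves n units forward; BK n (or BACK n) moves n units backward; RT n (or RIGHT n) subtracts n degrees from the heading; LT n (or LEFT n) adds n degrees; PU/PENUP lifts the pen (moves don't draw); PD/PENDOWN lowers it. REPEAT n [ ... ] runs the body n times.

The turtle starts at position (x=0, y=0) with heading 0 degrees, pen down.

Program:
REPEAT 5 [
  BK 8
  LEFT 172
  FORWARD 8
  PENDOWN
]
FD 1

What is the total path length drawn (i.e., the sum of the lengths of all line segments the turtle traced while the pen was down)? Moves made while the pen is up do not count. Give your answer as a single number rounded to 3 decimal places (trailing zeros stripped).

Answer: 81

Derivation:
Executing turtle program step by step:
Start: pos=(0,0), heading=0, pen down
REPEAT 5 [
  -- iteration 1/5 --
  BK 8: (0,0) -> (-8,0) [heading=0, draw]
  LT 172: heading 0 -> 172
  FD 8: (-8,0) -> (-15.922,1.113) [heading=172, draw]
  PD: pen down
  -- iteration 2/5 --
  BK 8: (-15.922,1.113) -> (-8,0) [heading=172, draw]
  LT 172: heading 172 -> 344
  FD 8: (-8,0) -> (-0.31,-2.205) [heading=344, draw]
  PD: pen down
  -- iteration 3/5 --
  BK 8: (-0.31,-2.205) -> (-8,0) [heading=344, draw]
  LT 172: heading 344 -> 156
  FD 8: (-8,0) -> (-15.308,3.254) [heading=156, draw]
  PD: pen down
  -- iteration 4/5 --
  BK 8: (-15.308,3.254) -> (-8,0) [heading=156, draw]
  LT 172: heading 156 -> 328
  FD 8: (-8,0) -> (-1.216,-4.239) [heading=328, draw]
  PD: pen down
  -- iteration 5/5 --
  BK 8: (-1.216,-4.239) -> (-8,0) [heading=328, draw]
  LT 172: heading 328 -> 140
  FD 8: (-8,0) -> (-14.128,5.142) [heading=140, draw]
  PD: pen down
]
FD 1: (-14.128,5.142) -> (-14.894,5.785) [heading=140, draw]
Final: pos=(-14.894,5.785), heading=140, 11 segment(s) drawn

Segment lengths:
  seg 1: (0,0) -> (-8,0), length = 8
  seg 2: (-8,0) -> (-15.922,1.113), length = 8
  seg 3: (-15.922,1.113) -> (-8,0), length = 8
  seg 4: (-8,0) -> (-0.31,-2.205), length = 8
  seg 5: (-0.31,-2.205) -> (-8,0), length = 8
  seg 6: (-8,0) -> (-15.308,3.254), length = 8
  seg 7: (-15.308,3.254) -> (-8,0), length = 8
  seg 8: (-8,0) -> (-1.216,-4.239), length = 8
  seg 9: (-1.216,-4.239) -> (-8,0), length = 8
  seg 10: (-8,0) -> (-14.128,5.142), length = 8
  seg 11: (-14.128,5.142) -> (-14.894,5.785), length = 1
Total = 81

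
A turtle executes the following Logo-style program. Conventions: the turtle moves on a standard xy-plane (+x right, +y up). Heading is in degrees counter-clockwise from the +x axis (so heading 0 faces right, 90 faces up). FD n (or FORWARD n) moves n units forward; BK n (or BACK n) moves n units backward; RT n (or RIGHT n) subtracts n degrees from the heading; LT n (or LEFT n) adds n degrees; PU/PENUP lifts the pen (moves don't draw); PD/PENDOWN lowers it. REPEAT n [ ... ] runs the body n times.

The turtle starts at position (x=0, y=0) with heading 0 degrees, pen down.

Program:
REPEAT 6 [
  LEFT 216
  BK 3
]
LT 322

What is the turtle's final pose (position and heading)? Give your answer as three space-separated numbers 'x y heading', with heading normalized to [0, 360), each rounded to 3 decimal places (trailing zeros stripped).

Executing turtle program step by step:
Start: pos=(0,0), heading=0, pen down
REPEAT 6 [
  -- iteration 1/6 --
  LT 216: heading 0 -> 216
  BK 3: (0,0) -> (2.427,1.763) [heading=216, draw]
  -- iteration 2/6 --
  LT 216: heading 216 -> 72
  BK 3: (2.427,1.763) -> (1.5,-1.09) [heading=72, draw]
  -- iteration 3/6 --
  LT 216: heading 72 -> 288
  BK 3: (1.5,-1.09) -> (0.573,1.763) [heading=288, draw]
  -- iteration 4/6 --
  LT 216: heading 288 -> 144
  BK 3: (0.573,1.763) -> (3,0) [heading=144, draw]
  -- iteration 5/6 --
  LT 216: heading 144 -> 0
  BK 3: (3,0) -> (0,0) [heading=0, draw]
  -- iteration 6/6 --
  LT 216: heading 0 -> 216
  BK 3: (0,0) -> (2.427,1.763) [heading=216, draw]
]
LT 322: heading 216 -> 178
Final: pos=(2.427,1.763), heading=178, 6 segment(s) drawn

Answer: 2.427 1.763 178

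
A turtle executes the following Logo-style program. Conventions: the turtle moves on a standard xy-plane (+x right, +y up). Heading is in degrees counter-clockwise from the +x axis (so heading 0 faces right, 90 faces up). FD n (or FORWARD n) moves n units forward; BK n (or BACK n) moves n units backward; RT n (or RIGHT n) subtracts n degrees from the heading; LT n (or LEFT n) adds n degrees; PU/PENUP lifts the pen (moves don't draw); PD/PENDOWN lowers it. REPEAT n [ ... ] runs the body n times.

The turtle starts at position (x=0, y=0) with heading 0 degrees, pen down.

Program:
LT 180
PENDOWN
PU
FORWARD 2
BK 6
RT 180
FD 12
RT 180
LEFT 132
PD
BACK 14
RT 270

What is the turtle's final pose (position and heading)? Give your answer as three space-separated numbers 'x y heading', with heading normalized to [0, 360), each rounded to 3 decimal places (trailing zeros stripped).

Executing turtle program step by step:
Start: pos=(0,0), heading=0, pen down
LT 180: heading 0 -> 180
PD: pen down
PU: pen up
FD 2: (0,0) -> (-2,0) [heading=180, move]
BK 6: (-2,0) -> (4,0) [heading=180, move]
RT 180: heading 180 -> 0
FD 12: (4,0) -> (16,0) [heading=0, move]
RT 180: heading 0 -> 180
LT 132: heading 180 -> 312
PD: pen down
BK 14: (16,0) -> (6.632,10.404) [heading=312, draw]
RT 270: heading 312 -> 42
Final: pos=(6.632,10.404), heading=42, 1 segment(s) drawn

Answer: 6.632 10.404 42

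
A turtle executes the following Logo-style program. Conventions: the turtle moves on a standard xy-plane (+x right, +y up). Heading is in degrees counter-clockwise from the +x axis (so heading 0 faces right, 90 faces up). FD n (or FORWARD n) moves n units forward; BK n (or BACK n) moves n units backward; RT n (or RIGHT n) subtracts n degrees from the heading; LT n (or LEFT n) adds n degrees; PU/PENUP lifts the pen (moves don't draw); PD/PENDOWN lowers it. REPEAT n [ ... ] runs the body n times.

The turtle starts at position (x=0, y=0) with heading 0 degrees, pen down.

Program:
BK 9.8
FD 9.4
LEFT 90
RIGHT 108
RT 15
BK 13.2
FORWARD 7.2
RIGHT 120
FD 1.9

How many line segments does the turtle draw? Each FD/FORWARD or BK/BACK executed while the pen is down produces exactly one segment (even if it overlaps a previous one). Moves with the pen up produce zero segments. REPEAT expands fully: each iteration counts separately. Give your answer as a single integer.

Answer: 5

Derivation:
Executing turtle program step by step:
Start: pos=(0,0), heading=0, pen down
BK 9.8: (0,0) -> (-9.8,0) [heading=0, draw]
FD 9.4: (-9.8,0) -> (-0.4,0) [heading=0, draw]
LT 90: heading 0 -> 90
RT 108: heading 90 -> 342
RT 15: heading 342 -> 327
BK 13.2: (-0.4,0) -> (-11.47,7.189) [heading=327, draw]
FD 7.2: (-11.47,7.189) -> (-5.432,3.268) [heading=327, draw]
RT 120: heading 327 -> 207
FD 1.9: (-5.432,3.268) -> (-7.125,2.405) [heading=207, draw]
Final: pos=(-7.125,2.405), heading=207, 5 segment(s) drawn
Segments drawn: 5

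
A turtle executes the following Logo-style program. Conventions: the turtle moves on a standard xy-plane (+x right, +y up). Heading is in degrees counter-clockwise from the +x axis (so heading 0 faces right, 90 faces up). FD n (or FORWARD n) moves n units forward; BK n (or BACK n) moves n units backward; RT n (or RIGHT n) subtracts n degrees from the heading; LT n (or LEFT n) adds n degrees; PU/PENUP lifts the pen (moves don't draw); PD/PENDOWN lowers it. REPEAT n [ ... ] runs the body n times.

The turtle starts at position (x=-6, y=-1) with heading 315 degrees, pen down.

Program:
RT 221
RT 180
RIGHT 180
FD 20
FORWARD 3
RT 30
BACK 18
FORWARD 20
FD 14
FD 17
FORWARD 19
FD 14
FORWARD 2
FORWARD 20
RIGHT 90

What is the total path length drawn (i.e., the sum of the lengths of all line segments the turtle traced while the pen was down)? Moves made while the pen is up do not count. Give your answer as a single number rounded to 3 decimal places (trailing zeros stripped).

Answer: 147

Derivation:
Executing turtle program step by step:
Start: pos=(-6,-1), heading=315, pen down
RT 221: heading 315 -> 94
RT 180: heading 94 -> 274
RT 180: heading 274 -> 94
FD 20: (-6,-1) -> (-7.395,18.951) [heading=94, draw]
FD 3: (-7.395,18.951) -> (-7.604,21.944) [heading=94, draw]
RT 30: heading 94 -> 64
BK 18: (-7.604,21.944) -> (-15.495,5.766) [heading=64, draw]
FD 20: (-15.495,5.766) -> (-6.728,23.742) [heading=64, draw]
FD 14: (-6.728,23.742) -> (-0.59,36.325) [heading=64, draw]
FD 17: (-0.59,36.325) -> (6.862,51.604) [heading=64, draw]
FD 19: (6.862,51.604) -> (15.191,68.681) [heading=64, draw]
FD 14: (15.191,68.681) -> (21.328,81.264) [heading=64, draw]
FD 2: (21.328,81.264) -> (22.205,83.062) [heading=64, draw]
FD 20: (22.205,83.062) -> (30.972,101.038) [heading=64, draw]
RT 90: heading 64 -> 334
Final: pos=(30.972,101.038), heading=334, 10 segment(s) drawn

Segment lengths:
  seg 1: (-6,-1) -> (-7.395,18.951), length = 20
  seg 2: (-7.395,18.951) -> (-7.604,21.944), length = 3
  seg 3: (-7.604,21.944) -> (-15.495,5.766), length = 18
  seg 4: (-15.495,5.766) -> (-6.728,23.742), length = 20
  seg 5: (-6.728,23.742) -> (-0.59,36.325), length = 14
  seg 6: (-0.59,36.325) -> (6.862,51.604), length = 17
  seg 7: (6.862,51.604) -> (15.191,68.681), length = 19
  seg 8: (15.191,68.681) -> (21.328,81.264), length = 14
  seg 9: (21.328,81.264) -> (22.205,83.062), length = 2
  seg 10: (22.205,83.062) -> (30.972,101.038), length = 20
Total = 147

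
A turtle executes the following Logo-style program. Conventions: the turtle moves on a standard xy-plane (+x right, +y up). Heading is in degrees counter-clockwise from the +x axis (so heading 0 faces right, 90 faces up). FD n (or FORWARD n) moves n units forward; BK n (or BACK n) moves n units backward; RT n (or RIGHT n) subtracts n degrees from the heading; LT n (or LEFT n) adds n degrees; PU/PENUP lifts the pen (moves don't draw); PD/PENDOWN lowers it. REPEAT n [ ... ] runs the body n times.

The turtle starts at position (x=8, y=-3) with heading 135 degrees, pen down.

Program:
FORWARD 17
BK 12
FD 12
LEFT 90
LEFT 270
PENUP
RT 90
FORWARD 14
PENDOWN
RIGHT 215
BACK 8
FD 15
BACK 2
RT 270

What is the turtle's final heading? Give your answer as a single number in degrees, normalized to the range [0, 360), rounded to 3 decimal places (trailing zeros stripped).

Executing turtle program step by step:
Start: pos=(8,-3), heading=135, pen down
FD 17: (8,-3) -> (-4.021,9.021) [heading=135, draw]
BK 12: (-4.021,9.021) -> (4.464,0.536) [heading=135, draw]
FD 12: (4.464,0.536) -> (-4.021,9.021) [heading=135, draw]
LT 90: heading 135 -> 225
LT 270: heading 225 -> 135
PU: pen up
RT 90: heading 135 -> 45
FD 14: (-4.021,9.021) -> (5.879,18.92) [heading=45, move]
PD: pen down
RT 215: heading 45 -> 190
BK 8: (5.879,18.92) -> (13.757,20.309) [heading=190, draw]
FD 15: (13.757,20.309) -> (-1.015,17.705) [heading=190, draw]
BK 2: (-1.015,17.705) -> (0.955,18.052) [heading=190, draw]
RT 270: heading 190 -> 280
Final: pos=(0.955,18.052), heading=280, 6 segment(s) drawn

Answer: 280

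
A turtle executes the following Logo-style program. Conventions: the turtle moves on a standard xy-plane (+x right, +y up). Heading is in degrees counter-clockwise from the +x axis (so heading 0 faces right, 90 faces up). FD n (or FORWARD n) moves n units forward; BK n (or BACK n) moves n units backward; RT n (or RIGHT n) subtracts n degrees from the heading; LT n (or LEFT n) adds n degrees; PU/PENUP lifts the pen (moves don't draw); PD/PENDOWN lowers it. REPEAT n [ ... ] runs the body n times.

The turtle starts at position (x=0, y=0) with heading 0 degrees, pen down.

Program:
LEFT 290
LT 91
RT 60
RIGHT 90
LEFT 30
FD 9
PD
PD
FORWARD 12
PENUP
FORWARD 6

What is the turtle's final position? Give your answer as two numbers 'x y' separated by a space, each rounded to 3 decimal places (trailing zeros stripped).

Answer: -4.224 -26.668

Derivation:
Executing turtle program step by step:
Start: pos=(0,0), heading=0, pen down
LT 290: heading 0 -> 290
LT 91: heading 290 -> 21
RT 60: heading 21 -> 321
RT 90: heading 321 -> 231
LT 30: heading 231 -> 261
FD 9: (0,0) -> (-1.408,-8.889) [heading=261, draw]
PD: pen down
PD: pen down
FD 12: (-1.408,-8.889) -> (-3.285,-20.741) [heading=261, draw]
PU: pen up
FD 6: (-3.285,-20.741) -> (-4.224,-26.668) [heading=261, move]
Final: pos=(-4.224,-26.668), heading=261, 2 segment(s) drawn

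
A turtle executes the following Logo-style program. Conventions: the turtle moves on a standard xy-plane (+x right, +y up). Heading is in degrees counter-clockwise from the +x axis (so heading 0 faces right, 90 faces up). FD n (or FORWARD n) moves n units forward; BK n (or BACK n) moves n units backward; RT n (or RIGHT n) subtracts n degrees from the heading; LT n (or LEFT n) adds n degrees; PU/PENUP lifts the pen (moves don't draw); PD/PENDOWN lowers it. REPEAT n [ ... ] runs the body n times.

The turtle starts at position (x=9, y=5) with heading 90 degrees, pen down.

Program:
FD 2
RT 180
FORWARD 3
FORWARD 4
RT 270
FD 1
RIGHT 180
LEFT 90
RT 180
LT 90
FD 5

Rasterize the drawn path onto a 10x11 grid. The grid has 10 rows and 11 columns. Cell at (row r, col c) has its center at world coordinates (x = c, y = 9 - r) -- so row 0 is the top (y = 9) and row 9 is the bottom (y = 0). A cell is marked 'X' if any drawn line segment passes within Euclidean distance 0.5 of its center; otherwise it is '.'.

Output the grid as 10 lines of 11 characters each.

Segment 0: (9,5) -> (9,7)
Segment 1: (9,7) -> (9,4)
Segment 2: (9,4) -> (9,0)
Segment 3: (9,0) -> (10,0)
Segment 4: (10,0) -> (5,-0)

Answer: ...........
...........
.........X.
.........X.
.........X.
.........X.
.........X.
.........X.
.........X.
.....XXXXXX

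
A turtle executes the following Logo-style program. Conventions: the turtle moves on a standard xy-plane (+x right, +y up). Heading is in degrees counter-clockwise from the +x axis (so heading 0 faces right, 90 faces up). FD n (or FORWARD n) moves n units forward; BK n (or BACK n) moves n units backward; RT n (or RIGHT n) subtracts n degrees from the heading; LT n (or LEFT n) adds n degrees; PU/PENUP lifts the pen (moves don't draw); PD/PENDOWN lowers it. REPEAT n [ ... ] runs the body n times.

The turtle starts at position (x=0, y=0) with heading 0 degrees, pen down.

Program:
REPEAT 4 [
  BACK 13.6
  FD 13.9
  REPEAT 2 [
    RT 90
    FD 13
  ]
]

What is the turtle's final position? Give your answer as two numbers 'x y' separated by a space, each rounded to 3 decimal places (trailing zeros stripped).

Executing turtle program step by step:
Start: pos=(0,0), heading=0, pen down
REPEAT 4 [
  -- iteration 1/4 --
  BK 13.6: (0,0) -> (-13.6,0) [heading=0, draw]
  FD 13.9: (-13.6,0) -> (0.3,0) [heading=0, draw]
  REPEAT 2 [
    -- iteration 1/2 --
    RT 90: heading 0 -> 270
    FD 13: (0.3,0) -> (0.3,-13) [heading=270, draw]
    -- iteration 2/2 --
    RT 90: heading 270 -> 180
    FD 13: (0.3,-13) -> (-12.7,-13) [heading=180, draw]
  ]
  -- iteration 2/4 --
  BK 13.6: (-12.7,-13) -> (0.9,-13) [heading=180, draw]
  FD 13.9: (0.9,-13) -> (-13,-13) [heading=180, draw]
  REPEAT 2 [
    -- iteration 1/2 --
    RT 90: heading 180 -> 90
    FD 13: (-13,-13) -> (-13,0) [heading=90, draw]
    -- iteration 2/2 --
    RT 90: heading 90 -> 0
    FD 13: (-13,0) -> (0,0) [heading=0, draw]
  ]
  -- iteration 3/4 --
  BK 13.6: (0,0) -> (-13.6,0) [heading=0, draw]
  FD 13.9: (-13.6,0) -> (0.3,0) [heading=0, draw]
  REPEAT 2 [
    -- iteration 1/2 --
    RT 90: heading 0 -> 270
    FD 13: (0.3,0) -> (0.3,-13) [heading=270, draw]
    -- iteration 2/2 --
    RT 90: heading 270 -> 180
    FD 13: (0.3,-13) -> (-12.7,-13) [heading=180, draw]
  ]
  -- iteration 4/4 --
  BK 13.6: (-12.7,-13) -> (0.9,-13) [heading=180, draw]
  FD 13.9: (0.9,-13) -> (-13,-13) [heading=180, draw]
  REPEAT 2 [
    -- iteration 1/2 --
    RT 90: heading 180 -> 90
    FD 13: (-13,-13) -> (-13,0) [heading=90, draw]
    -- iteration 2/2 --
    RT 90: heading 90 -> 0
    FD 13: (-13,0) -> (0,0) [heading=0, draw]
  ]
]
Final: pos=(0,0), heading=0, 16 segment(s) drawn

Answer: 0 0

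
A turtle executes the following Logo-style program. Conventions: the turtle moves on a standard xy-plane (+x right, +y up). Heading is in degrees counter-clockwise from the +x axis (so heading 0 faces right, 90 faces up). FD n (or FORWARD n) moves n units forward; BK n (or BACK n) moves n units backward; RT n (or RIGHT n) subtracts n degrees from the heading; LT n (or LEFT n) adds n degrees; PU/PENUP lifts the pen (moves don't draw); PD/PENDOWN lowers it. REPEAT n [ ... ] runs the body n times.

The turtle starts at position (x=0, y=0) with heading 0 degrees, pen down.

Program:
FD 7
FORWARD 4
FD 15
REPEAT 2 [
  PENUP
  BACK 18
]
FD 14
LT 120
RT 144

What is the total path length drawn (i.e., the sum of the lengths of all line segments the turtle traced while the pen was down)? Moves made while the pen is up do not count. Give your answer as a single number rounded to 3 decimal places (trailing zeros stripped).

Executing turtle program step by step:
Start: pos=(0,0), heading=0, pen down
FD 7: (0,0) -> (7,0) [heading=0, draw]
FD 4: (7,0) -> (11,0) [heading=0, draw]
FD 15: (11,0) -> (26,0) [heading=0, draw]
REPEAT 2 [
  -- iteration 1/2 --
  PU: pen up
  BK 18: (26,0) -> (8,0) [heading=0, move]
  -- iteration 2/2 --
  PU: pen up
  BK 18: (8,0) -> (-10,0) [heading=0, move]
]
FD 14: (-10,0) -> (4,0) [heading=0, move]
LT 120: heading 0 -> 120
RT 144: heading 120 -> 336
Final: pos=(4,0), heading=336, 3 segment(s) drawn

Segment lengths:
  seg 1: (0,0) -> (7,0), length = 7
  seg 2: (7,0) -> (11,0), length = 4
  seg 3: (11,0) -> (26,0), length = 15
Total = 26

Answer: 26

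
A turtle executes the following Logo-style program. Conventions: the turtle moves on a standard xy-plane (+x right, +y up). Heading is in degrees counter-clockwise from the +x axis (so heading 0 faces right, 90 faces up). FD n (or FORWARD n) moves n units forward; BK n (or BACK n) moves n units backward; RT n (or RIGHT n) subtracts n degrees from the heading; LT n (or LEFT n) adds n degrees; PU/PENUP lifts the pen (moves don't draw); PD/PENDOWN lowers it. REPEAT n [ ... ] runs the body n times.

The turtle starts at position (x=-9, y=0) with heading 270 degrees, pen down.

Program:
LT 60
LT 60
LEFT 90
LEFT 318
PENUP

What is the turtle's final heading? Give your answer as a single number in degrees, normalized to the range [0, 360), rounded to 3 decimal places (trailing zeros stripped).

Executing turtle program step by step:
Start: pos=(-9,0), heading=270, pen down
LT 60: heading 270 -> 330
LT 60: heading 330 -> 30
LT 90: heading 30 -> 120
LT 318: heading 120 -> 78
PU: pen up
Final: pos=(-9,0), heading=78, 0 segment(s) drawn

Answer: 78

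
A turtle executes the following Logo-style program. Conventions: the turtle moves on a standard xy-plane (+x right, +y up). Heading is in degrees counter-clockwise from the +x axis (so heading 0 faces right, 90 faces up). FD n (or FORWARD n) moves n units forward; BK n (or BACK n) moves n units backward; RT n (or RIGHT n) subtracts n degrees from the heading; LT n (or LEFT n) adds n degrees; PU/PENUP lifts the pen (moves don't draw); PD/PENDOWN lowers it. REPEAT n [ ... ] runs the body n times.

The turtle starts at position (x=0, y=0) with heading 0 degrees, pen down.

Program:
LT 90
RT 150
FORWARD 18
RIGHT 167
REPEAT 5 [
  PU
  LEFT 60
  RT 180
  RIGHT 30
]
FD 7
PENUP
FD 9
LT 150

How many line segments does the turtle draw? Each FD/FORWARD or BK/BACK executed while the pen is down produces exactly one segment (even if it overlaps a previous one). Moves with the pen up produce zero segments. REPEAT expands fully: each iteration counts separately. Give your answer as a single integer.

Executing turtle program step by step:
Start: pos=(0,0), heading=0, pen down
LT 90: heading 0 -> 90
RT 150: heading 90 -> 300
FD 18: (0,0) -> (9,-15.588) [heading=300, draw]
RT 167: heading 300 -> 133
REPEAT 5 [
  -- iteration 1/5 --
  PU: pen up
  LT 60: heading 133 -> 193
  RT 180: heading 193 -> 13
  RT 30: heading 13 -> 343
  -- iteration 2/5 --
  PU: pen up
  LT 60: heading 343 -> 43
  RT 180: heading 43 -> 223
  RT 30: heading 223 -> 193
  -- iteration 3/5 --
  PU: pen up
  LT 60: heading 193 -> 253
  RT 180: heading 253 -> 73
  RT 30: heading 73 -> 43
  -- iteration 4/5 --
  PU: pen up
  LT 60: heading 43 -> 103
  RT 180: heading 103 -> 283
  RT 30: heading 283 -> 253
  -- iteration 5/5 --
  PU: pen up
  LT 60: heading 253 -> 313
  RT 180: heading 313 -> 133
  RT 30: heading 133 -> 103
]
FD 7: (9,-15.588) -> (7.425,-8.768) [heading=103, move]
PU: pen up
FD 9: (7.425,-8.768) -> (5.401,0.001) [heading=103, move]
LT 150: heading 103 -> 253
Final: pos=(5.401,0.001), heading=253, 1 segment(s) drawn
Segments drawn: 1

Answer: 1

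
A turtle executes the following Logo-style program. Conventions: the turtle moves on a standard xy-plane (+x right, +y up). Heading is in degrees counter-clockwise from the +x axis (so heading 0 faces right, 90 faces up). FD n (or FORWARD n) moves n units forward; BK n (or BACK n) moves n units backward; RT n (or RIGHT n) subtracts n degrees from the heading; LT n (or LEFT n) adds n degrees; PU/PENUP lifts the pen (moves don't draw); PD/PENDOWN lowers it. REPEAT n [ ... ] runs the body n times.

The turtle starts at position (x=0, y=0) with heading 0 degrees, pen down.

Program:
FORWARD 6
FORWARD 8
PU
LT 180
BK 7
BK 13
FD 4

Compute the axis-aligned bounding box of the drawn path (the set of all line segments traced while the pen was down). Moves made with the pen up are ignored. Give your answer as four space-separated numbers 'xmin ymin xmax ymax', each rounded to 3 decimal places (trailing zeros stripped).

Executing turtle program step by step:
Start: pos=(0,0), heading=0, pen down
FD 6: (0,0) -> (6,0) [heading=0, draw]
FD 8: (6,0) -> (14,0) [heading=0, draw]
PU: pen up
LT 180: heading 0 -> 180
BK 7: (14,0) -> (21,0) [heading=180, move]
BK 13: (21,0) -> (34,0) [heading=180, move]
FD 4: (34,0) -> (30,0) [heading=180, move]
Final: pos=(30,0), heading=180, 2 segment(s) drawn

Segment endpoints: x in {0, 6, 14}, y in {0}
xmin=0, ymin=0, xmax=14, ymax=0

Answer: 0 0 14 0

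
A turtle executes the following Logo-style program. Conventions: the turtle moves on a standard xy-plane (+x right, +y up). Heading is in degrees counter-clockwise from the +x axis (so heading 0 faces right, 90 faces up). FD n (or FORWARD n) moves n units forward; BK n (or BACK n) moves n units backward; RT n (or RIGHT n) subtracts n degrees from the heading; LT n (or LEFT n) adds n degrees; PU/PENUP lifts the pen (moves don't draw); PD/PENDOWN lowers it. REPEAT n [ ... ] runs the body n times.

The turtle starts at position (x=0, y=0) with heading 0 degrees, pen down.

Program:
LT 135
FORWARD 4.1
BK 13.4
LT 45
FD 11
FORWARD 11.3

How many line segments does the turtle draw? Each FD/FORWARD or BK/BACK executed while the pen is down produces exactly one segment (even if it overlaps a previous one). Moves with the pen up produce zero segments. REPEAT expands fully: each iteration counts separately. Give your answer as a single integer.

Answer: 4

Derivation:
Executing turtle program step by step:
Start: pos=(0,0), heading=0, pen down
LT 135: heading 0 -> 135
FD 4.1: (0,0) -> (-2.899,2.899) [heading=135, draw]
BK 13.4: (-2.899,2.899) -> (6.576,-6.576) [heading=135, draw]
LT 45: heading 135 -> 180
FD 11: (6.576,-6.576) -> (-4.424,-6.576) [heading=180, draw]
FD 11.3: (-4.424,-6.576) -> (-15.724,-6.576) [heading=180, draw]
Final: pos=(-15.724,-6.576), heading=180, 4 segment(s) drawn
Segments drawn: 4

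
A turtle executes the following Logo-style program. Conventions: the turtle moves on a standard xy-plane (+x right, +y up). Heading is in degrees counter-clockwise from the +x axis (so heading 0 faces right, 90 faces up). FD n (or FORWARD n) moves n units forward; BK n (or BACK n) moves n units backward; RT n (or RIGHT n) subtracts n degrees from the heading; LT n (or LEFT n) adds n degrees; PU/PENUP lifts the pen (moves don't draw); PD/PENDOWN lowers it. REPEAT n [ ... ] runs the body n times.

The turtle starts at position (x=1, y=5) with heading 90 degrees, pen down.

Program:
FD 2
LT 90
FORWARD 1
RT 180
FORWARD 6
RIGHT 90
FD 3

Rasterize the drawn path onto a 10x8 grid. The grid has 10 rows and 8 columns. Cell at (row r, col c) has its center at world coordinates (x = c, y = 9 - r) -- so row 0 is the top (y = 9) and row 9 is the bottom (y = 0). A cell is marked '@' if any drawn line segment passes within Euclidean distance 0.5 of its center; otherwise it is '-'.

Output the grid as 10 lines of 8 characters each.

Answer: --------
--------
@@@@@@@-
-@----@-
-@----@-
------@-
--------
--------
--------
--------

Derivation:
Segment 0: (1,5) -> (1,7)
Segment 1: (1,7) -> (0,7)
Segment 2: (0,7) -> (6,7)
Segment 3: (6,7) -> (6,4)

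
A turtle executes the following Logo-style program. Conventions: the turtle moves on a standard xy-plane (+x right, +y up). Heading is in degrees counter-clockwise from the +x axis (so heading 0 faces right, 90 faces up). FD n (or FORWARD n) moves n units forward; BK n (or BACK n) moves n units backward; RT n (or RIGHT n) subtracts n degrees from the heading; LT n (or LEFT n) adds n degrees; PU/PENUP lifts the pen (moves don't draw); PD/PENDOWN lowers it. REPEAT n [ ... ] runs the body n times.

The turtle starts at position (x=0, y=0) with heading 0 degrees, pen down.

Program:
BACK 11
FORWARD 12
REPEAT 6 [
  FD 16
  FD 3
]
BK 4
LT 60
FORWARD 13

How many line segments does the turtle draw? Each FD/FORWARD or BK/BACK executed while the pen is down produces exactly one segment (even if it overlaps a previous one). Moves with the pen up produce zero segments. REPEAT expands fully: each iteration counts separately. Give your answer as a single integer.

Executing turtle program step by step:
Start: pos=(0,0), heading=0, pen down
BK 11: (0,0) -> (-11,0) [heading=0, draw]
FD 12: (-11,0) -> (1,0) [heading=0, draw]
REPEAT 6 [
  -- iteration 1/6 --
  FD 16: (1,0) -> (17,0) [heading=0, draw]
  FD 3: (17,0) -> (20,0) [heading=0, draw]
  -- iteration 2/6 --
  FD 16: (20,0) -> (36,0) [heading=0, draw]
  FD 3: (36,0) -> (39,0) [heading=0, draw]
  -- iteration 3/6 --
  FD 16: (39,0) -> (55,0) [heading=0, draw]
  FD 3: (55,0) -> (58,0) [heading=0, draw]
  -- iteration 4/6 --
  FD 16: (58,0) -> (74,0) [heading=0, draw]
  FD 3: (74,0) -> (77,0) [heading=0, draw]
  -- iteration 5/6 --
  FD 16: (77,0) -> (93,0) [heading=0, draw]
  FD 3: (93,0) -> (96,0) [heading=0, draw]
  -- iteration 6/6 --
  FD 16: (96,0) -> (112,0) [heading=0, draw]
  FD 3: (112,0) -> (115,0) [heading=0, draw]
]
BK 4: (115,0) -> (111,0) [heading=0, draw]
LT 60: heading 0 -> 60
FD 13: (111,0) -> (117.5,11.258) [heading=60, draw]
Final: pos=(117.5,11.258), heading=60, 16 segment(s) drawn
Segments drawn: 16

Answer: 16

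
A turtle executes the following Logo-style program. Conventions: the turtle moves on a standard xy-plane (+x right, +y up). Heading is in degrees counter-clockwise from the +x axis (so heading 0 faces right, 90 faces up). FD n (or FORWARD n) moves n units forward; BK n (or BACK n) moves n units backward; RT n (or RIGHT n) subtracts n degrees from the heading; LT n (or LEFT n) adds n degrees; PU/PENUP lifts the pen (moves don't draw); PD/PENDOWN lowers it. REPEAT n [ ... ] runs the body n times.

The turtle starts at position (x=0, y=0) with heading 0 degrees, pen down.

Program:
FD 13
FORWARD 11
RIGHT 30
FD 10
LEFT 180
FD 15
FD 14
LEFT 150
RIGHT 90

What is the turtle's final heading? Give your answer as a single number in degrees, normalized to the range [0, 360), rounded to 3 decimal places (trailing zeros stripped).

Executing turtle program step by step:
Start: pos=(0,0), heading=0, pen down
FD 13: (0,0) -> (13,0) [heading=0, draw]
FD 11: (13,0) -> (24,0) [heading=0, draw]
RT 30: heading 0 -> 330
FD 10: (24,0) -> (32.66,-5) [heading=330, draw]
LT 180: heading 330 -> 150
FD 15: (32.66,-5) -> (19.67,2.5) [heading=150, draw]
FD 14: (19.67,2.5) -> (7.546,9.5) [heading=150, draw]
LT 150: heading 150 -> 300
RT 90: heading 300 -> 210
Final: pos=(7.546,9.5), heading=210, 5 segment(s) drawn

Answer: 210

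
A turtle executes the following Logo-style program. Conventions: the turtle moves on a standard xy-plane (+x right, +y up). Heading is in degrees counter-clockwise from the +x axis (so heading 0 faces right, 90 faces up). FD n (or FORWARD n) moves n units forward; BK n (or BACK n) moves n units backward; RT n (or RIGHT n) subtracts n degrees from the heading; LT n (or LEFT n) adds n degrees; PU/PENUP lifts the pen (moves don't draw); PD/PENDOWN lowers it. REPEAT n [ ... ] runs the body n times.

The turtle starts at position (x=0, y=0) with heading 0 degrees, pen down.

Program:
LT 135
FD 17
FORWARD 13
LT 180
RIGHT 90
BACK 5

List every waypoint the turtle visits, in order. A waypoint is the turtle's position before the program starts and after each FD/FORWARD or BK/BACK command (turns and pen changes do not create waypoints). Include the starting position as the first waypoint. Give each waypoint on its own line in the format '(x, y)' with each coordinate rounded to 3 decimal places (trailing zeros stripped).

Answer: (0, 0)
(-12.021, 12.021)
(-21.213, 21.213)
(-17.678, 24.749)

Derivation:
Executing turtle program step by step:
Start: pos=(0,0), heading=0, pen down
LT 135: heading 0 -> 135
FD 17: (0,0) -> (-12.021,12.021) [heading=135, draw]
FD 13: (-12.021,12.021) -> (-21.213,21.213) [heading=135, draw]
LT 180: heading 135 -> 315
RT 90: heading 315 -> 225
BK 5: (-21.213,21.213) -> (-17.678,24.749) [heading=225, draw]
Final: pos=(-17.678,24.749), heading=225, 3 segment(s) drawn
Waypoints (4 total):
(0, 0)
(-12.021, 12.021)
(-21.213, 21.213)
(-17.678, 24.749)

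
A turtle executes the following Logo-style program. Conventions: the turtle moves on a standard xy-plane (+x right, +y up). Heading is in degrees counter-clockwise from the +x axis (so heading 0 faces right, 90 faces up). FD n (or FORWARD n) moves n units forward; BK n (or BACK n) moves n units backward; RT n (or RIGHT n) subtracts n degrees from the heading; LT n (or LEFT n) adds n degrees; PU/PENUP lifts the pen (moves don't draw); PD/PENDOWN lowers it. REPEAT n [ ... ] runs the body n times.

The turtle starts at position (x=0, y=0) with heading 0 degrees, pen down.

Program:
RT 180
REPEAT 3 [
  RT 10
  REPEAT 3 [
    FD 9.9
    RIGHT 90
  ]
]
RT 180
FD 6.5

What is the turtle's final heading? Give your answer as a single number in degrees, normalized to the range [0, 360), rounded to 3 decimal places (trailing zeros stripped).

Executing turtle program step by step:
Start: pos=(0,0), heading=0, pen down
RT 180: heading 0 -> 180
REPEAT 3 [
  -- iteration 1/3 --
  RT 10: heading 180 -> 170
  REPEAT 3 [
    -- iteration 1/3 --
    FD 9.9: (0,0) -> (-9.75,1.719) [heading=170, draw]
    RT 90: heading 170 -> 80
    -- iteration 2/3 --
    FD 9.9: (-9.75,1.719) -> (-8.03,11.469) [heading=80, draw]
    RT 90: heading 80 -> 350
    -- iteration 3/3 --
    FD 9.9: (-8.03,11.469) -> (1.719,9.75) [heading=350, draw]
    RT 90: heading 350 -> 260
  ]
  -- iteration 2/3 --
  RT 10: heading 260 -> 250
  REPEAT 3 [
    -- iteration 1/3 --
    FD 9.9: (1.719,9.75) -> (-1.667,0.447) [heading=250, draw]
    RT 90: heading 250 -> 160
    -- iteration 2/3 --
    FD 9.9: (-1.667,0.447) -> (-10.97,3.833) [heading=160, draw]
    RT 90: heading 160 -> 70
    -- iteration 3/3 --
    FD 9.9: (-10.97,3.833) -> (-7.584,13.136) [heading=70, draw]
    RT 90: heading 70 -> 340
  ]
  -- iteration 3/3 --
  RT 10: heading 340 -> 330
  REPEAT 3 [
    -- iteration 1/3 --
    FD 9.9: (-7.584,13.136) -> (0.99,8.186) [heading=330, draw]
    RT 90: heading 330 -> 240
    -- iteration 2/3 --
    FD 9.9: (0.99,8.186) -> (-3.96,-0.388) [heading=240, draw]
    RT 90: heading 240 -> 150
    -- iteration 3/3 --
    FD 9.9: (-3.96,-0.388) -> (-12.534,4.562) [heading=150, draw]
    RT 90: heading 150 -> 60
  ]
]
RT 180: heading 60 -> 240
FD 6.5: (-12.534,4.562) -> (-15.784,-1.067) [heading=240, draw]
Final: pos=(-15.784,-1.067), heading=240, 10 segment(s) drawn

Answer: 240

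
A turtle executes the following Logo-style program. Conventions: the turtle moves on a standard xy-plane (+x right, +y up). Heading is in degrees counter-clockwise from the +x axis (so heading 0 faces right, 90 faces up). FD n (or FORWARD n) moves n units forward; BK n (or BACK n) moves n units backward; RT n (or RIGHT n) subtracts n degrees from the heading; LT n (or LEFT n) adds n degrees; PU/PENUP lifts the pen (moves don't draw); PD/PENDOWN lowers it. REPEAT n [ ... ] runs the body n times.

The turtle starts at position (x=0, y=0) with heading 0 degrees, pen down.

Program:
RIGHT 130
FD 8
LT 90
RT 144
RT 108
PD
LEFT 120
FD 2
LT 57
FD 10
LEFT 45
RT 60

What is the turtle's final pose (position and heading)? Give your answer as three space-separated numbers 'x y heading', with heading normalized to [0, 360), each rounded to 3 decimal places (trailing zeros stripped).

Answer: -11.349 -15.47 230

Derivation:
Executing turtle program step by step:
Start: pos=(0,0), heading=0, pen down
RT 130: heading 0 -> 230
FD 8: (0,0) -> (-5.142,-6.128) [heading=230, draw]
LT 90: heading 230 -> 320
RT 144: heading 320 -> 176
RT 108: heading 176 -> 68
PD: pen down
LT 120: heading 68 -> 188
FD 2: (-5.142,-6.128) -> (-7.123,-6.407) [heading=188, draw]
LT 57: heading 188 -> 245
FD 10: (-7.123,-6.407) -> (-11.349,-15.47) [heading=245, draw]
LT 45: heading 245 -> 290
RT 60: heading 290 -> 230
Final: pos=(-11.349,-15.47), heading=230, 3 segment(s) drawn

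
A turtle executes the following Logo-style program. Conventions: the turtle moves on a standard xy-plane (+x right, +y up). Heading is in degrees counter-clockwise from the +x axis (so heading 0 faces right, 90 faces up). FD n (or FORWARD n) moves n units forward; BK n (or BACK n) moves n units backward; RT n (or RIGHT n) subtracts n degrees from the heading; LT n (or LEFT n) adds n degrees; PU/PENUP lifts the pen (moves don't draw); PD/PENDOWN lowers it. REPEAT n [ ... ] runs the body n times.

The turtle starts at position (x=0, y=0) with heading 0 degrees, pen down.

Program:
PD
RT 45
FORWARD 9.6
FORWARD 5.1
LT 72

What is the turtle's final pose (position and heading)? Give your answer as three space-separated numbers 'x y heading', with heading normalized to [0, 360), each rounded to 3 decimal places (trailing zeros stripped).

Executing turtle program step by step:
Start: pos=(0,0), heading=0, pen down
PD: pen down
RT 45: heading 0 -> 315
FD 9.6: (0,0) -> (6.788,-6.788) [heading=315, draw]
FD 5.1: (6.788,-6.788) -> (10.394,-10.394) [heading=315, draw]
LT 72: heading 315 -> 27
Final: pos=(10.394,-10.394), heading=27, 2 segment(s) drawn

Answer: 10.394 -10.394 27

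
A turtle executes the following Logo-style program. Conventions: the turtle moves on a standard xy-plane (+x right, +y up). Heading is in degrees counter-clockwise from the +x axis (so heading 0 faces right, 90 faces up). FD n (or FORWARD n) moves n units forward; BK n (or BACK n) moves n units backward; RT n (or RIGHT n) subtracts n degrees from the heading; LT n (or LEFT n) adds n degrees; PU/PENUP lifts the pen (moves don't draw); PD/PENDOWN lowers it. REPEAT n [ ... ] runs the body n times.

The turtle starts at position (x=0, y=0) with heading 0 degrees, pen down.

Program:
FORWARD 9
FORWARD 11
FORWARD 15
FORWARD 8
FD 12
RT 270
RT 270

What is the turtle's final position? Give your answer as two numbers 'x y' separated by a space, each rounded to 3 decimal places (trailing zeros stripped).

Executing turtle program step by step:
Start: pos=(0,0), heading=0, pen down
FD 9: (0,0) -> (9,0) [heading=0, draw]
FD 11: (9,0) -> (20,0) [heading=0, draw]
FD 15: (20,0) -> (35,0) [heading=0, draw]
FD 8: (35,0) -> (43,0) [heading=0, draw]
FD 12: (43,0) -> (55,0) [heading=0, draw]
RT 270: heading 0 -> 90
RT 270: heading 90 -> 180
Final: pos=(55,0), heading=180, 5 segment(s) drawn

Answer: 55 0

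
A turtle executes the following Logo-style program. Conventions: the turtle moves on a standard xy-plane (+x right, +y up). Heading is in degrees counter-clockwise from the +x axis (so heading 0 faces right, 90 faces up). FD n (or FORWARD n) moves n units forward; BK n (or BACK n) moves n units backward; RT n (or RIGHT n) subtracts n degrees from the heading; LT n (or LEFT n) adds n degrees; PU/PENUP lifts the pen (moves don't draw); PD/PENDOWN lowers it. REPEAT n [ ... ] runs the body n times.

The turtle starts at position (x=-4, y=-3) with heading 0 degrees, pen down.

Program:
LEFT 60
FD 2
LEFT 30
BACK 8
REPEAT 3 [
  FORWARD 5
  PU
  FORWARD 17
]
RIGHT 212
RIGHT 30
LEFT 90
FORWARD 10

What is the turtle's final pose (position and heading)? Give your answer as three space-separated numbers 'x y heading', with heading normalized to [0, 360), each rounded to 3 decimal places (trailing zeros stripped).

Executing turtle program step by step:
Start: pos=(-4,-3), heading=0, pen down
LT 60: heading 0 -> 60
FD 2: (-4,-3) -> (-3,-1.268) [heading=60, draw]
LT 30: heading 60 -> 90
BK 8: (-3,-1.268) -> (-3,-9.268) [heading=90, draw]
REPEAT 3 [
  -- iteration 1/3 --
  FD 5: (-3,-9.268) -> (-3,-4.268) [heading=90, draw]
  PU: pen up
  FD 17: (-3,-4.268) -> (-3,12.732) [heading=90, move]
  -- iteration 2/3 --
  FD 5: (-3,12.732) -> (-3,17.732) [heading=90, move]
  PU: pen up
  FD 17: (-3,17.732) -> (-3,34.732) [heading=90, move]
  -- iteration 3/3 --
  FD 5: (-3,34.732) -> (-3,39.732) [heading=90, move]
  PU: pen up
  FD 17: (-3,39.732) -> (-3,56.732) [heading=90, move]
]
RT 212: heading 90 -> 238
RT 30: heading 238 -> 208
LT 90: heading 208 -> 298
FD 10: (-3,56.732) -> (1.695,47.903) [heading=298, move]
Final: pos=(1.695,47.903), heading=298, 3 segment(s) drawn

Answer: 1.695 47.903 298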